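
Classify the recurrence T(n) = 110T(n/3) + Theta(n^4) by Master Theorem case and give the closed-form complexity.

Master Theorem for T(n) = 110T(n/3) + O(n^4):

a = 110, b = 3, c = 4
log_b(a) = log_3(110) = 4.2786

Case 1: c = 4 < log_3(110) = 4.2786
T(n) = O(n^(log_3 110))

For T(n) = 110T(n/3) + O(n^4): log_3(110) = 4.2786. This is Case 1 of the Master Theorem (c < log_b(a), work dominated by leaves), giving O(n^(log_3 110)).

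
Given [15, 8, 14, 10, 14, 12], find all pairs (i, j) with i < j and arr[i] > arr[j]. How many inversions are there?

Finding inversions in [15, 8, 14, 10, 14, 12]:

(0, 1): arr[0]=15 > arr[1]=8
(0, 2): arr[0]=15 > arr[2]=14
(0, 3): arr[0]=15 > arr[3]=10
(0, 4): arr[0]=15 > arr[4]=14
(0, 5): arr[0]=15 > arr[5]=12
(2, 3): arr[2]=14 > arr[3]=10
(2, 5): arr[2]=14 > arr[5]=12
(4, 5): arr[4]=14 > arr[5]=12

Total inversions: 8

The array has 8 inversion(s): (0,1), (0,2), (0,3), (0,4), (0,5), (2,3), (2,5), (4,5). Each pair (i,j) satisfies i < j and arr[i] > arr[j].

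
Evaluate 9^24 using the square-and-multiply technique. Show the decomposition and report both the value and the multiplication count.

Computing 9^24 by squaring (build up from 9^1; each line after the first costs one multiplication):

9^1 = 9
9^2 = (9^1)^2 = 9^2 = 81
9^3 = 9 * 9^2 = 9 * 81 = 729
9^6 = (9^3)^2 = 729^2 = 531441
9^12 = (9^6)^2 = 531441^2 = 282429536481
9^24 = (9^12)^2 = 282429536481^2 = 79766443076872509863361

Result: 79766443076872509863361
Multiplications needed: 5 (5 lines after 9^1)

9^24 = 79766443076872509863361. Using exponentiation by squaring, this requires 5 multiplications. The key idea: if the exponent is even, square the half-power; if odd, multiply by the base once.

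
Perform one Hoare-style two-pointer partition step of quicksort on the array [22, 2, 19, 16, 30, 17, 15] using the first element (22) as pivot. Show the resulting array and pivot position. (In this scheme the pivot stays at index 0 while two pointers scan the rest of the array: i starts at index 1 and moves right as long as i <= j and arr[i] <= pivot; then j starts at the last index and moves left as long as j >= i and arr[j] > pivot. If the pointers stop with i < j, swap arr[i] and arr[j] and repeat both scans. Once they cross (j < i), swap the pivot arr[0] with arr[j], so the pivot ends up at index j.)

Hoare-style two-pointer partition with pivot = 22:

Initial array: [22, 2, 19, 16, 30, 17, 15]

Pointers start at i = 1, j = 6.
i stops at index 4 (arr[4]=30 > 22), j stops at index 6 (arr[6]=15 <= 22): swap arr[4] and arr[6], array becomes [22, 2, 19, 16, 15, 17, 30]
i ends at 6, j ends at 5: the pointers have crossed (j < i), so scanning stops.

Swap pivot arr[0] with arr[5] to place pivot at position 5: [17, 2, 19, 16, 15, 22, 30]
Pivot position: 5

After partitioning with pivot 22, the array becomes [17, 2, 19, 16, 15, 22, 30]. The pivot is placed at index 5. All elements to the left of the pivot are <= 22, and all elements to the right are > 22.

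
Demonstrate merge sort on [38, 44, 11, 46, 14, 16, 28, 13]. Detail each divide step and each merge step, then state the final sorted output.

Merge sort trace:

Split: [38, 44, 11, 46, 14, 16, 28, 13] -> [38, 44, 11, 46] and [14, 16, 28, 13]
  Split: [38, 44, 11, 46] -> [38, 44] and [11, 46]
    Split: [38, 44] -> [38] and [44]
    Merge: [38] + [44] -> [38, 44]
    Split: [11, 46] -> [11] and [46]
    Merge: [11] + [46] -> [11, 46]
  Merge: [38, 44] + [11, 46] -> [11, 38, 44, 46]
  Split: [14, 16, 28, 13] -> [14, 16] and [28, 13]
    Split: [14, 16] -> [14] and [16]
    Merge: [14] + [16] -> [14, 16]
    Split: [28, 13] -> [28] and [13]
    Merge: [28] + [13] -> [13, 28]
  Merge: [14, 16] + [13, 28] -> [13, 14, 16, 28]
Merge: [11, 38, 44, 46] + [13, 14, 16, 28] -> [11, 13, 14, 16, 28, 38, 44, 46]

Final sorted array: [11, 13, 14, 16, 28, 38, 44, 46]

The merge sort proceeds by recursively splitting the array and merging sorted halves.
After all merges, the sorted array is [11, 13, 14, 16, 28, 38, 44, 46].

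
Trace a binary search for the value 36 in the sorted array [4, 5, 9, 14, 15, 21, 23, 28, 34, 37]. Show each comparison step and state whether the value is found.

Binary search for 36 in [4, 5, 9, 14, 15, 21, 23, 28, 34, 37]:

lo=0, hi=9, mid=4, arr[mid]=15 -> 15 < 36, search right half
lo=5, hi=9, mid=7, arr[mid]=28 -> 28 < 36, search right half
lo=8, hi=9, mid=8, arr[mid]=34 -> 34 < 36, search right half
lo=9, hi=9, mid=9, arr[mid]=37 -> 37 > 36, search left half
lo=9 > hi=8, target 36 not found

Binary search determines that 36 is not in the array after 4 comparisons. The search space was exhausted without finding the target.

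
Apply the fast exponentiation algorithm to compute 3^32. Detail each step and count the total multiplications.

Computing 3^32 by squaring (build up from 3^1; each line after the first costs one multiplication):

3^1 = 3
3^2 = (3^1)^2 = 3^2 = 9
3^4 = (3^2)^2 = 9^2 = 81
3^8 = (3^4)^2 = 81^2 = 6561
3^16 = (3^8)^2 = 6561^2 = 43046721
3^32 = (3^16)^2 = 43046721^2 = 1853020188851841

Result: 1853020188851841
Multiplications needed: 5 (5 lines after 3^1)

3^32 = 1853020188851841. Using exponentiation by squaring, this requires 5 multiplications. The key idea: if the exponent is even, square the half-power; if odd, multiply by the base once.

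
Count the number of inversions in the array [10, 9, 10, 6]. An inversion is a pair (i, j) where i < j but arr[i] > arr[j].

Finding inversions in [10, 9, 10, 6]:

(0, 1): arr[0]=10 > arr[1]=9
(0, 3): arr[0]=10 > arr[3]=6
(1, 3): arr[1]=9 > arr[3]=6
(2, 3): arr[2]=10 > arr[3]=6

Total inversions: 4

The array has 4 inversion(s): (0,1), (0,3), (1,3), (2,3). Each pair (i,j) satisfies i < j and arr[i] > arr[j].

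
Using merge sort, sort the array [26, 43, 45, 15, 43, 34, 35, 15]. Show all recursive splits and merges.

Merge sort trace:

Split: [26, 43, 45, 15, 43, 34, 35, 15] -> [26, 43, 45, 15] and [43, 34, 35, 15]
  Split: [26, 43, 45, 15] -> [26, 43] and [45, 15]
    Split: [26, 43] -> [26] and [43]
    Merge: [26] + [43] -> [26, 43]
    Split: [45, 15] -> [45] and [15]
    Merge: [45] + [15] -> [15, 45]
  Merge: [26, 43] + [15, 45] -> [15, 26, 43, 45]
  Split: [43, 34, 35, 15] -> [43, 34] and [35, 15]
    Split: [43, 34] -> [43] and [34]
    Merge: [43] + [34] -> [34, 43]
    Split: [35, 15] -> [35] and [15]
    Merge: [35] + [15] -> [15, 35]
  Merge: [34, 43] + [15, 35] -> [15, 34, 35, 43]
Merge: [15, 26, 43, 45] + [15, 34, 35, 43] -> [15, 15, 26, 34, 35, 43, 43, 45]

Final sorted array: [15, 15, 26, 34, 35, 43, 43, 45]

The merge sort proceeds by recursively splitting the array and merging sorted halves.
After all merges, the sorted array is [15, 15, 26, 34, 35, 43, 43, 45].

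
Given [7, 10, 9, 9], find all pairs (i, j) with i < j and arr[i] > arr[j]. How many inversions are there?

Finding inversions in [7, 10, 9, 9]:

(1, 2): arr[1]=10 > arr[2]=9
(1, 3): arr[1]=10 > arr[3]=9

Total inversions: 2

The array has 2 inversion(s): (1,2), (1,3). Each pair (i,j) satisfies i < j and arr[i] > arr[j].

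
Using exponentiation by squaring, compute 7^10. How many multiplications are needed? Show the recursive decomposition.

Computing 7^10 by squaring (build up from 7^1; each line after the first costs one multiplication):

7^1 = 7
7^2 = (7^1)^2 = 7^2 = 49
7^4 = (7^2)^2 = 49^2 = 2401
7^5 = 7 * 7^4 = 7 * 2401 = 16807
7^10 = (7^5)^2 = 16807^2 = 282475249

Result: 282475249
Multiplications needed: 4 (4 lines after 7^1)

7^10 = 282475249. Using exponentiation by squaring, this requires 4 multiplications. The key idea: if the exponent is even, square the half-power; if odd, multiply by the base once.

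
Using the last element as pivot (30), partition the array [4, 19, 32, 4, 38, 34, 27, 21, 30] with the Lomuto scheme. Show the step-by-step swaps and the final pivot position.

Lomuto partition with pivot = 30:

Initial array: [4, 19, 32, 4, 38, 34, 27, 21, 30]

arr[0]=4 <= 30: swap with position 0, array becomes [4, 19, 32, 4, 38, 34, 27, 21, 30]
arr[1]=19 <= 30: swap with position 1, array becomes [4, 19, 32, 4, 38, 34, 27, 21, 30]
arr[2]=32 > 30: no swap
arr[3]=4 <= 30: swap with position 2, array becomes [4, 19, 4, 32, 38, 34, 27, 21, 30]
arr[4]=38 > 30: no swap
arr[5]=34 > 30: no swap
arr[6]=27 <= 30: swap with position 3, array becomes [4, 19, 4, 27, 38, 34, 32, 21, 30]
arr[7]=21 <= 30: swap with position 4, array becomes [4, 19, 4, 27, 21, 34, 32, 38, 30]

Place pivot at position 5: [4, 19, 4, 27, 21, 30, 32, 38, 34]
Pivot position: 5

After partitioning with pivot 30, the array becomes [4, 19, 4, 27, 21, 30, 32, 38, 34]. The pivot is placed at index 5. All elements to the left of the pivot are <= 30, and all elements to the right are > 30.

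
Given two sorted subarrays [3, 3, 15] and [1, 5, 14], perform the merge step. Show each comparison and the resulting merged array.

Merging process:

Compare 3 vs 1: take 1 from right. Merged: [1]
Compare 3 vs 5: take 3 from left. Merged: [1, 3]
Compare 3 vs 5: take 3 from left. Merged: [1, 3, 3]
Compare 15 vs 5: take 5 from right. Merged: [1, 3, 3, 5]
Compare 15 vs 14: take 14 from right. Merged: [1, 3, 3, 5, 14]
Append remaining from left: [15]. Merged: [1, 3, 3, 5, 14, 15]

Final merged array: [1, 3, 3, 5, 14, 15]
Total comparisons: 5

The merged array is [1, 3, 3, 5, 14, 15], requiring 5 comparisons. The merge step runs in O(n) time where n is the total number of elements.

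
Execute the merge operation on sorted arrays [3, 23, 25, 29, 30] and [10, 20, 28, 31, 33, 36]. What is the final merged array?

Merging process:

Compare 3 vs 10: take 3 from left. Merged: [3]
Compare 23 vs 10: take 10 from right. Merged: [3, 10]
Compare 23 vs 20: take 20 from right. Merged: [3, 10, 20]
Compare 23 vs 28: take 23 from left. Merged: [3, 10, 20, 23]
Compare 25 vs 28: take 25 from left. Merged: [3, 10, 20, 23, 25]
Compare 29 vs 28: take 28 from right. Merged: [3, 10, 20, 23, 25, 28]
Compare 29 vs 31: take 29 from left. Merged: [3, 10, 20, 23, 25, 28, 29]
Compare 30 vs 31: take 30 from left. Merged: [3, 10, 20, 23, 25, 28, 29, 30]
Append remaining from right: [31, 33, 36]. Merged: [3, 10, 20, 23, 25, 28, 29, 30, 31, 33, 36]

Final merged array: [3, 10, 20, 23, 25, 28, 29, 30, 31, 33, 36]
Total comparisons: 8

The merged array is [3, 10, 20, 23, 25, 28, 29, 30, 31, 33, 36], requiring 8 comparisons. The merge step runs in O(n) time where n is the total number of elements.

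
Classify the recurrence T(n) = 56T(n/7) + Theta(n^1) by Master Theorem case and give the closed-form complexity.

Master Theorem for T(n) = 56T(n/7) + O(n^1):

a = 56, b = 7, c = 1
log_b(a) = log_7(56) = 2.0686

Case 1: c = 1 < log_7(56) = 2.0686
T(n) = O(n^(log_7 56))

For T(n) = 56T(n/7) + O(n^1): log_7(56) = 2.0686. This is Case 1 of the Master Theorem (c < log_b(a), work dominated by leaves), giving O(n^(log_7 56)).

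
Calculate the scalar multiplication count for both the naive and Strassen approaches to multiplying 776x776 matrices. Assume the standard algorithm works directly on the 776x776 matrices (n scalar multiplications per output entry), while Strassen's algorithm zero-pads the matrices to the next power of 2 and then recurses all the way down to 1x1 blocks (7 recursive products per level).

Matrix multiplication for 776x776 matrices:

Strassen's algorithm requires power-of-2 dimensions. Pad 776x776 to 1024x1024 (next power of 2).

Standard algorithm: 776^3 = 467288576 multiplications
Strassen's algorithm: 7^(log2(1024)) = 7^10 = 282475249 multiplications
Savings: 467288576 - 282475249 = 184813327 multiplications

Standard: 467288576 multiplications (776^3). Strassen: 282475249 multiplications (7^10, after padding to 1024x1024). Strassen reduces 8 recursive multiplications to 7 at each level.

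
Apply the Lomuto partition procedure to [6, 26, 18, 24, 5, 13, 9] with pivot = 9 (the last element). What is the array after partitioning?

Lomuto partition with pivot = 9:

Initial array: [6, 26, 18, 24, 5, 13, 9]

arr[0]=6 <= 9: swap with position 0, array becomes [6, 26, 18, 24, 5, 13, 9]
arr[1]=26 > 9: no swap
arr[2]=18 > 9: no swap
arr[3]=24 > 9: no swap
arr[4]=5 <= 9: swap with position 1, array becomes [6, 5, 18, 24, 26, 13, 9]
arr[5]=13 > 9: no swap

Place pivot at position 2: [6, 5, 9, 24, 26, 13, 18]
Pivot position: 2

After partitioning with pivot 9, the array becomes [6, 5, 9, 24, 26, 13, 18]. The pivot is placed at index 2. All elements to the left of the pivot are <= 9, and all elements to the right are > 9.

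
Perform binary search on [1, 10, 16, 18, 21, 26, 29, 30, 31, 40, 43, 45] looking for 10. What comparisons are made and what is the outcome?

Binary search for 10 in [1, 10, 16, 18, 21, 26, 29, 30, 31, 40, 43, 45]:

lo=0, hi=11, mid=5, arr[mid]=26 -> 26 > 10, search left half
lo=0, hi=4, mid=2, arr[mid]=16 -> 16 > 10, search left half
lo=0, hi=1, mid=0, arr[mid]=1 -> 1 < 10, search right half
lo=1, hi=1, mid=1, arr[mid]=10 -> Found target at index 1!

Binary search finds 10 at index 1 after 4 comparisons. The search repeatedly halves the search space by comparing with the middle element.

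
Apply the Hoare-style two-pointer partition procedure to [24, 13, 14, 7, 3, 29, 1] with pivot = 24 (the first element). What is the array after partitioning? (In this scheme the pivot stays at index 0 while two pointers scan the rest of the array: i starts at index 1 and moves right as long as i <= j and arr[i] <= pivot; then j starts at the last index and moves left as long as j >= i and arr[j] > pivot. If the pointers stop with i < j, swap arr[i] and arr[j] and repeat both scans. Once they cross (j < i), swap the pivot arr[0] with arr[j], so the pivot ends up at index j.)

Hoare-style two-pointer partition with pivot = 24:

Initial array: [24, 13, 14, 7, 3, 29, 1]

Pointers start at i = 1, j = 6.
i stops at index 5 (arr[5]=29 > 24), j stops at index 6 (arr[6]=1 <= 24): swap arr[5] and arr[6], array becomes [24, 13, 14, 7, 3, 1, 29]
i ends at 6, j ends at 5: the pointers have crossed (j < i), so scanning stops.

Swap pivot arr[0] with arr[5] to place pivot at position 5: [1, 13, 14, 7, 3, 24, 29]
Pivot position: 5

After partitioning with pivot 24, the array becomes [1, 13, 14, 7, 3, 24, 29]. The pivot is placed at index 5. All elements to the left of the pivot are <= 24, and all elements to the right are > 24.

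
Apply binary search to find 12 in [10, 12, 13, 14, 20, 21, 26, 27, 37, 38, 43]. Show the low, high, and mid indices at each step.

Binary search for 12 in [10, 12, 13, 14, 20, 21, 26, 27, 37, 38, 43]:

lo=0, hi=10, mid=5, arr[mid]=21 -> 21 > 12, search left half
lo=0, hi=4, mid=2, arr[mid]=13 -> 13 > 12, search left half
lo=0, hi=1, mid=0, arr[mid]=10 -> 10 < 12, search right half
lo=1, hi=1, mid=1, arr[mid]=12 -> Found target at index 1!

Binary search finds 12 at index 1 after 4 comparisons. The search repeatedly halves the search space by comparing with the middle element.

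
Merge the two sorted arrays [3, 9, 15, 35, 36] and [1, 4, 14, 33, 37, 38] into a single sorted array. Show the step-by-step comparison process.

Merging process:

Compare 3 vs 1: take 1 from right. Merged: [1]
Compare 3 vs 4: take 3 from left. Merged: [1, 3]
Compare 9 vs 4: take 4 from right. Merged: [1, 3, 4]
Compare 9 vs 14: take 9 from left. Merged: [1, 3, 4, 9]
Compare 15 vs 14: take 14 from right. Merged: [1, 3, 4, 9, 14]
Compare 15 vs 33: take 15 from left. Merged: [1, 3, 4, 9, 14, 15]
Compare 35 vs 33: take 33 from right. Merged: [1, 3, 4, 9, 14, 15, 33]
Compare 35 vs 37: take 35 from left. Merged: [1, 3, 4, 9, 14, 15, 33, 35]
Compare 36 vs 37: take 36 from left. Merged: [1, 3, 4, 9, 14, 15, 33, 35, 36]
Append remaining from right: [37, 38]. Merged: [1, 3, 4, 9, 14, 15, 33, 35, 36, 37, 38]

Final merged array: [1, 3, 4, 9, 14, 15, 33, 35, 36, 37, 38]
Total comparisons: 9

The merged array is [1, 3, 4, 9, 14, 15, 33, 35, 36, 37, 38], requiring 9 comparisons. The merge step runs in O(n) time where n is the total number of elements.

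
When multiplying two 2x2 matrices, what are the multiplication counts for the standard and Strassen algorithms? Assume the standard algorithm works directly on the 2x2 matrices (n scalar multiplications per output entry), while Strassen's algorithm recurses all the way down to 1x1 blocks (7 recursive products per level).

Matrix multiplication for 2x2 matrices:

Standard algorithm: 2^3 = 8 multiplications
Strassen's algorithm: 7^(log2(2)) = 7^1 = 7 multiplications
Savings: 8 - 7 = 1 multiplications

Standard: 8 multiplications (2^3). Strassen: 7 multiplications (7^1). Strassen reduces 8 recursive multiplications to 7 at each level.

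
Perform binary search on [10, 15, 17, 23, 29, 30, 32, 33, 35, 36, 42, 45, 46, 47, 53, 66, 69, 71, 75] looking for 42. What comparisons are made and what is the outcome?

Binary search for 42 in [10, 15, 17, 23, 29, 30, 32, 33, 35, 36, 42, 45, 46, 47, 53, 66, 69, 71, 75]:

lo=0, hi=18, mid=9, arr[mid]=36 -> 36 < 42, search right half
lo=10, hi=18, mid=14, arr[mid]=53 -> 53 > 42, search left half
lo=10, hi=13, mid=11, arr[mid]=45 -> 45 > 42, search left half
lo=10, hi=10, mid=10, arr[mid]=42 -> Found target at index 10!

Binary search finds 42 at index 10 after 4 comparisons. The search repeatedly halves the search space by comparing with the middle element.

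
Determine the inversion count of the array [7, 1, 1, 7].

Finding inversions in [7, 1, 1, 7]:

(0, 1): arr[0]=7 > arr[1]=1
(0, 2): arr[0]=7 > arr[2]=1

Total inversions: 2

The array has 2 inversion(s): (0,1), (0,2). Each pair (i,j) satisfies i < j and arr[i] > arr[j].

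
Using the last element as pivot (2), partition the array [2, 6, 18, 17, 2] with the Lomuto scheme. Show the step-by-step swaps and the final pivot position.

Lomuto partition with pivot = 2:

Initial array: [2, 6, 18, 17, 2]

arr[0]=2 <= 2: swap with position 0, array becomes [2, 6, 18, 17, 2]
arr[1]=6 > 2: no swap
arr[2]=18 > 2: no swap
arr[3]=17 > 2: no swap

Place pivot at position 1: [2, 2, 18, 17, 6]
Pivot position: 1

After partitioning with pivot 2, the array becomes [2, 2, 18, 17, 6]. The pivot is placed at index 1. All elements to the left of the pivot are <= 2, and all elements to the right are > 2.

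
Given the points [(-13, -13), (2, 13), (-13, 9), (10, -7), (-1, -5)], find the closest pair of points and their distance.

Computing all pairwise distances among 5 points:

d((-13, -13), (2, 13)) = 30.0167
d((-13, -13), (-13, 9)) = 22.0
d((-13, -13), (10, -7)) = 23.7697
d((-13, -13), (-1, -5)) = 14.4222
d((2, 13), (-13, 9)) = 15.5242
d((2, 13), (10, -7)) = 21.5407
d((2, 13), (-1, -5)) = 18.2483
d((-13, 9), (10, -7)) = 28.0179
d((-13, 9), (-1, -5)) = 18.4391
d((10, -7), (-1, -5)) = 11.1803 <-- minimum

Closest pair: (10, -7) and (-1, -5) with distance 11.1803

The closest pair is (10, -7) and (-1, -5) with Euclidean distance 11.1803. For 5 points, brute-force pairwise comparison is shown above. For large n, the divide-and-conquer algorithm (sort by x, recurse on halves, check the dividing strip) achieves O(n log n).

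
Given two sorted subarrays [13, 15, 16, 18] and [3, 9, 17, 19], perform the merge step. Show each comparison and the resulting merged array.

Merging process:

Compare 13 vs 3: take 3 from right. Merged: [3]
Compare 13 vs 9: take 9 from right. Merged: [3, 9]
Compare 13 vs 17: take 13 from left. Merged: [3, 9, 13]
Compare 15 vs 17: take 15 from left. Merged: [3, 9, 13, 15]
Compare 16 vs 17: take 16 from left. Merged: [3, 9, 13, 15, 16]
Compare 18 vs 17: take 17 from right. Merged: [3, 9, 13, 15, 16, 17]
Compare 18 vs 19: take 18 from left. Merged: [3, 9, 13, 15, 16, 17, 18]
Append remaining from right: [19]. Merged: [3, 9, 13, 15, 16, 17, 18, 19]

Final merged array: [3, 9, 13, 15, 16, 17, 18, 19]
Total comparisons: 7

The merged array is [3, 9, 13, 15, 16, 17, 18, 19], requiring 7 comparisons. The merge step runs in O(n) time where n is the total number of elements.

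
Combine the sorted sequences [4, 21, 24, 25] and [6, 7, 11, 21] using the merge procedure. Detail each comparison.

Merging process:

Compare 4 vs 6: take 4 from left. Merged: [4]
Compare 21 vs 6: take 6 from right. Merged: [4, 6]
Compare 21 vs 7: take 7 from right. Merged: [4, 6, 7]
Compare 21 vs 11: take 11 from right. Merged: [4, 6, 7, 11]
Compare 21 vs 21: take 21 from left. Merged: [4, 6, 7, 11, 21]
Compare 24 vs 21: take 21 from right. Merged: [4, 6, 7, 11, 21, 21]
Append remaining from left: [24, 25]. Merged: [4, 6, 7, 11, 21, 21, 24, 25]

Final merged array: [4, 6, 7, 11, 21, 21, 24, 25]
Total comparisons: 6

The merged array is [4, 6, 7, 11, 21, 21, 24, 25], requiring 6 comparisons. The merge step runs in O(n) time where n is the total number of elements.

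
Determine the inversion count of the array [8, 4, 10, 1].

Finding inversions in [8, 4, 10, 1]:

(0, 1): arr[0]=8 > arr[1]=4
(0, 3): arr[0]=8 > arr[3]=1
(1, 3): arr[1]=4 > arr[3]=1
(2, 3): arr[2]=10 > arr[3]=1

Total inversions: 4

The array has 4 inversion(s): (0,1), (0,3), (1,3), (2,3). Each pair (i,j) satisfies i < j and arr[i] > arr[j].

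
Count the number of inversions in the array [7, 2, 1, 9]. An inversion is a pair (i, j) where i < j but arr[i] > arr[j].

Finding inversions in [7, 2, 1, 9]:

(0, 1): arr[0]=7 > arr[1]=2
(0, 2): arr[0]=7 > arr[2]=1
(1, 2): arr[1]=2 > arr[2]=1

Total inversions: 3

The array has 3 inversion(s): (0,1), (0,2), (1,2). Each pair (i,j) satisfies i < j and arr[i] > arr[j].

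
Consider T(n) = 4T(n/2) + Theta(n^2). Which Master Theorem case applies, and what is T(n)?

Master Theorem for T(n) = 4T(n/2) + O(n^2):

a = 4, b = 2, c = 2
log_b(a) = log_2(4) = 2.0000

Case 2: c = 2 = log_2(4) = 2.0000
T(n) = O(n^2 log n) = O(n^2 log n)

For T(n) = 4T(n/2) + O(n^2): log_2(4) = 2.0000. This is Case 2 of the Master Theorem (c = log_b(a), equal work at all levels), giving O(n^2 log n).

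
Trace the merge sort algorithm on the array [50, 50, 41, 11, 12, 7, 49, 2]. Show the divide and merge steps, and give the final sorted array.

Merge sort trace:

Split: [50, 50, 41, 11, 12, 7, 49, 2] -> [50, 50, 41, 11] and [12, 7, 49, 2]
  Split: [50, 50, 41, 11] -> [50, 50] and [41, 11]
    Split: [50, 50] -> [50] and [50]
    Merge: [50] + [50] -> [50, 50]
    Split: [41, 11] -> [41] and [11]
    Merge: [41] + [11] -> [11, 41]
  Merge: [50, 50] + [11, 41] -> [11, 41, 50, 50]
  Split: [12, 7, 49, 2] -> [12, 7] and [49, 2]
    Split: [12, 7] -> [12] and [7]
    Merge: [12] + [7] -> [7, 12]
    Split: [49, 2] -> [49] and [2]
    Merge: [49] + [2] -> [2, 49]
  Merge: [7, 12] + [2, 49] -> [2, 7, 12, 49]
Merge: [11, 41, 50, 50] + [2, 7, 12, 49] -> [2, 7, 11, 12, 41, 49, 50, 50]

Final sorted array: [2, 7, 11, 12, 41, 49, 50, 50]

The merge sort proceeds by recursively splitting the array and merging sorted halves.
After all merges, the sorted array is [2, 7, 11, 12, 41, 49, 50, 50].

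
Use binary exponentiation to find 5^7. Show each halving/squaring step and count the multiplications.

Computing 5^7 by squaring (build up from 5^1; each line after the first costs one multiplication):

5^1 = 5
5^2 = (5^1)^2 = 5^2 = 25
5^3 = 5 * 5^2 = 5 * 25 = 125
5^6 = (5^3)^2 = 125^2 = 15625
5^7 = 5 * 5^6 = 5 * 15625 = 78125

Result: 78125
Multiplications needed: 4 (4 lines after 5^1)

5^7 = 78125. Using exponentiation by squaring, this requires 4 multiplications. The key idea: if the exponent is even, square the half-power; if odd, multiply by the base once.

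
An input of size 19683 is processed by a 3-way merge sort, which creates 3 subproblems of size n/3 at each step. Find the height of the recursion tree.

For divide and conquer with division factor 3:

Problem sizes at each level:
Level 0: 19683
Level 1: 6561
Level 2: 2187
Level 3: 729
Level 4: 243
Level 5: 81
Level 6: 27
Level 7: 9
Level 8: 3
Level 9: 1

The root is level 0 and the size-1 base case is level 9 (the tree spans levels 0 through 9, i.e. 10 levels counting the root), so the depth is the number of divisions: log_3(19683) = 9

The recursion tree depth is log_3(19683) = 9. At each level, the problem size is divided by 3, so it takes 9 divisions to reduce to a base case of size 1. The algorithm makes 3 recursive calls at each level.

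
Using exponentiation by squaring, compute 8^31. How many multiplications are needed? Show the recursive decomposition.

Computing 8^31 by squaring (build up from 8^1; each line after the first costs one multiplication):

8^1 = 8
8^2 = (8^1)^2 = 8^2 = 64
8^3 = 8 * 8^2 = 8 * 64 = 512
8^6 = (8^3)^2 = 512^2 = 262144
8^7 = 8 * 8^6 = 8 * 262144 = 2097152
8^14 = (8^7)^2 = 2097152^2 = 4398046511104
8^15 = 8 * 8^14 = 8 * 4398046511104 = 35184372088832
8^30 = (8^15)^2 = 35184372088832^2 = 1237940039285380274899124224
8^31 = 8 * 8^30 = 8 * 1237940039285380274899124224 = 9903520314283042199192993792

Result: 9903520314283042199192993792
Multiplications needed: 8 (8 lines after 8^1)

8^31 = 9903520314283042199192993792. Using exponentiation by squaring, this requires 8 multiplications. The key idea: if the exponent is even, square the half-power; if odd, multiply by the base once.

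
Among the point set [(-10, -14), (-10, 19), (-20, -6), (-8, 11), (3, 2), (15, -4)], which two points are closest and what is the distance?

Computing all pairwise distances among 6 points:

d((-10, -14), (-10, 19)) = 33.0
d((-10, -14), (-20, -6)) = 12.8062
d((-10, -14), (-8, 11)) = 25.0799
d((-10, -14), (3, 2)) = 20.6155
d((-10, -14), (15, -4)) = 26.9258
d((-10, 19), (-20, -6)) = 26.9258
d((-10, 19), (-8, 11)) = 8.2462 <-- minimum
d((-10, 19), (3, 2)) = 21.4009
d((-10, 19), (15, -4)) = 33.9706
d((-20, -6), (-8, 11)) = 20.8087
d((-20, -6), (3, 2)) = 24.3516
d((-20, -6), (15, -4)) = 35.0571
d((-8, 11), (3, 2)) = 14.2127
d((-8, 11), (15, -4)) = 27.4591
d((3, 2), (15, -4)) = 13.4164

Closest pair: (-10, 19) and (-8, 11) with distance 8.2462

The closest pair is (-10, 19) and (-8, 11) with Euclidean distance 8.2462. For 6 points, brute-force pairwise comparison is shown above. For large n, the divide-and-conquer algorithm (sort by x, recurse on halves, check the dividing strip) achieves O(n log n).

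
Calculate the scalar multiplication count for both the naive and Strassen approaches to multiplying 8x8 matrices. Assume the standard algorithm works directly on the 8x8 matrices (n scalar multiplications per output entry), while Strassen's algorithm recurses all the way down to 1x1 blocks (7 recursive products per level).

Matrix multiplication for 8x8 matrices:

Standard algorithm: 8^3 = 512 multiplications
Strassen's algorithm: 7^(log2(8)) = 7^3 = 343 multiplications
Savings: 512 - 343 = 169 multiplications

Standard: 512 multiplications (8^3). Strassen: 343 multiplications (7^3). Strassen reduces 8 recursive multiplications to 7 at each level.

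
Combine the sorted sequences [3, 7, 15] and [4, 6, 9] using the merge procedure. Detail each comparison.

Merging process:

Compare 3 vs 4: take 3 from left. Merged: [3]
Compare 7 vs 4: take 4 from right. Merged: [3, 4]
Compare 7 vs 6: take 6 from right. Merged: [3, 4, 6]
Compare 7 vs 9: take 7 from left. Merged: [3, 4, 6, 7]
Compare 15 vs 9: take 9 from right. Merged: [3, 4, 6, 7, 9]
Append remaining from left: [15]. Merged: [3, 4, 6, 7, 9, 15]

Final merged array: [3, 4, 6, 7, 9, 15]
Total comparisons: 5

The merged array is [3, 4, 6, 7, 9, 15], requiring 5 comparisons. The merge step runs in O(n) time where n is the total number of elements.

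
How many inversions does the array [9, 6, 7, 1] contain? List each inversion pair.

Finding inversions in [9, 6, 7, 1]:

(0, 1): arr[0]=9 > arr[1]=6
(0, 2): arr[0]=9 > arr[2]=7
(0, 3): arr[0]=9 > arr[3]=1
(1, 3): arr[1]=6 > arr[3]=1
(2, 3): arr[2]=7 > arr[3]=1

Total inversions: 5

The array has 5 inversion(s): (0,1), (0,2), (0,3), (1,3), (2,3). Each pair (i,j) satisfies i < j and arr[i] > arr[j].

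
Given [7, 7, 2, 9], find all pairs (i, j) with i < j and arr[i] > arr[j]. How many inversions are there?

Finding inversions in [7, 7, 2, 9]:

(0, 2): arr[0]=7 > arr[2]=2
(1, 2): arr[1]=7 > arr[2]=2

Total inversions: 2

The array has 2 inversion(s): (0,2), (1,2). Each pair (i,j) satisfies i < j and arr[i] > arr[j].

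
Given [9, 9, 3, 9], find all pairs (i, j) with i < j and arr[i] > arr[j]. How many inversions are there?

Finding inversions in [9, 9, 3, 9]:

(0, 2): arr[0]=9 > arr[2]=3
(1, 2): arr[1]=9 > arr[2]=3

Total inversions: 2

The array has 2 inversion(s): (0,2), (1,2). Each pair (i,j) satisfies i < j and arr[i] > arr[j].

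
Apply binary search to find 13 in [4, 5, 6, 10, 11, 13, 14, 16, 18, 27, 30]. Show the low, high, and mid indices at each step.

Binary search for 13 in [4, 5, 6, 10, 11, 13, 14, 16, 18, 27, 30]:

lo=0, hi=10, mid=5, arr[mid]=13 -> Found target at index 5!

Binary search finds 13 at index 5 after 1 comparisons. The search repeatedly halves the search space by comparing with the middle element.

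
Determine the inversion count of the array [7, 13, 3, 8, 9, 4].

Finding inversions in [7, 13, 3, 8, 9, 4]:

(0, 2): arr[0]=7 > arr[2]=3
(0, 5): arr[0]=7 > arr[5]=4
(1, 2): arr[1]=13 > arr[2]=3
(1, 3): arr[1]=13 > arr[3]=8
(1, 4): arr[1]=13 > arr[4]=9
(1, 5): arr[1]=13 > arr[5]=4
(3, 5): arr[3]=8 > arr[5]=4
(4, 5): arr[4]=9 > arr[5]=4

Total inversions: 8

The array has 8 inversion(s): (0,2), (0,5), (1,2), (1,3), (1,4), (1,5), (3,5), (4,5). Each pair (i,j) satisfies i < j and arr[i] > arr[j].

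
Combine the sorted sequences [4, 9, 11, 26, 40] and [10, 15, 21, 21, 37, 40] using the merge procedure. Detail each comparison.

Merging process:

Compare 4 vs 10: take 4 from left. Merged: [4]
Compare 9 vs 10: take 9 from left. Merged: [4, 9]
Compare 11 vs 10: take 10 from right. Merged: [4, 9, 10]
Compare 11 vs 15: take 11 from left. Merged: [4, 9, 10, 11]
Compare 26 vs 15: take 15 from right. Merged: [4, 9, 10, 11, 15]
Compare 26 vs 21: take 21 from right. Merged: [4, 9, 10, 11, 15, 21]
Compare 26 vs 21: take 21 from right. Merged: [4, 9, 10, 11, 15, 21, 21]
Compare 26 vs 37: take 26 from left. Merged: [4, 9, 10, 11, 15, 21, 21, 26]
Compare 40 vs 37: take 37 from right. Merged: [4, 9, 10, 11, 15, 21, 21, 26, 37]
Compare 40 vs 40: take 40 from left. Merged: [4, 9, 10, 11, 15, 21, 21, 26, 37, 40]
Append remaining from right: [40]. Merged: [4, 9, 10, 11, 15, 21, 21, 26, 37, 40, 40]

Final merged array: [4, 9, 10, 11, 15, 21, 21, 26, 37, 40, 40]
Total comparisons: 10

The merged array is [4, 9, 10, 11, 15, 21, 21, 26, 37, 40, 40], requiring 10 comparisons. The merge step runs in O(n) time where n is the total number of elements.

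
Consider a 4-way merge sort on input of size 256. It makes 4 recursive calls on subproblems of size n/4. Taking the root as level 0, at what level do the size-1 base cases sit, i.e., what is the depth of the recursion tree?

For divide and conquer with division factor 4:

Problem sizes at each level:
Level 0: 256
Level 1: 64
Level 2: 16
Level 3: 4
Level 4: 1

The root is level 0 and the size-1 base case is level 4 (the tree spans levels 0 through 4, i.e. 5 levels counting the root), so the depth is the number of divisions: log_4(256) = 4

The recursion tree depth is log_4(256) = 4. At each level, the problem size is divided by 4, so it takes 4 divisions to reduce to a base case of size 1. The algorithm makes 4 recursive calls at each level.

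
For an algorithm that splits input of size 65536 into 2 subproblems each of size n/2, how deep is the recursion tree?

For divide and conquer with division factor 2:

Problem sizes at each level:
Level 0: 65536
Level 1: 32768
Level 2: 16384
Level 3: 8192
Level 4: 4096
Level 5: 2048
Level 6: 1024
Level 7: 512
Level 8: 256
Level 9: 128
Level 10: 64
Level 11: 32
Level 12: 16
Level 13: 8
Level 14: 4
Level 15: 2
Level 16: 1

The root is level 0 and the size-1 base case is level 16 (the tree spans levels 0 through 16, i.e. 17 levels counting the root), so the depth is the number of divisions: log_2(65536) = 16

The recursion tree depth is log_2(65536) = 16. At each level, the problem size is divided by 2, so it takes 16 divisions to reduce to a base case of size 1. The algorithm makes 2 recursive calls at each level.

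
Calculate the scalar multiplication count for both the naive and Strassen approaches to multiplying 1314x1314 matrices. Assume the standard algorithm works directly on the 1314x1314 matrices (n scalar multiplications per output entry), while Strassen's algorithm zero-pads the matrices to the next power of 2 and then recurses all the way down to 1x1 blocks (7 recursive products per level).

Matrix multiplication for 1314x1314 matrices:

Strassen's algorithm requires power-of-2 dimensions. Pad 1314x1314 to 2048x2048 (next power of 2).

Standard algorithm: 1314^3 = 2268747144 multiplications
Strassen's algorithm: 7^(log2(2048)) = 7^11 = 1977326743 multiplications
Savings: 2268747144 - 1977326743 = 291420401 multiplications

Standard: 2268747144 multiplications (1314^3). Strassen: 1977326743 multiplications (7^11, after padding to 2048x2048). Strassen reduces 8 recursive multiplications to 7 at each level.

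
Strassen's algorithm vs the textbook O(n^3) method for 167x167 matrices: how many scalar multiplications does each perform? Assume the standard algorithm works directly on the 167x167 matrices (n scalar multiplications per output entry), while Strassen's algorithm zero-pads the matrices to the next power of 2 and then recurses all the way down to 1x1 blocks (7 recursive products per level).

Matrix multiplication for 167x167 matrices:

Strassen's algorithm requires power-of-2 dimensions. Pad 167x167 to 256x256 (next power of 2).

Standard algorithm: 167^3 = 4657463 multiplications
Strassen's algorithm: 7^(log2(256)) = 7^8 = 5764801 multiplications
Difference: 4657463 - 5764801 = -1107338 (Strassen uses MORE here due to padding overhead — for small or just-over-power-of-2 n, padding can outweigh the per-level savings)

Standard: 4657463 multiplications (167^3). Strassen: 5764801 multiplications (7^8, after padding to 256x256). Strassen reduces 8 recursive multiplications to 7 at each level.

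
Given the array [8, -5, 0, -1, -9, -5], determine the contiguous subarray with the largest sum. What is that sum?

Using Kadane's algorithm on [8, -5, 0, -1, -9, -5]:

Scanning through the array:
Position 1 (value -5): max_ending_here = 3, max_so_far = 8
Position 2 (value 0): max_ending_here = 3, max_so_far = 8
Position 3 (value -1): max_ending_here = 2, max_so_far = 8
Position 4 (value -9): max_ending_here = -7, max_so_far = 8
Position 5 (value -5): max_ending_here = -5, max_so_far = 8

Maximum subarray: [8]
Maximum sum: 8

The maximum subarray is [8] with sum 8. This subarray runs from index 0 to index 0.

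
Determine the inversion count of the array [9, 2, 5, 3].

Finding inversions in [9, 2, 5, 3]:

(0, 1): arr[0]=9 > arr[1]=2
(0, 2): arr[0]=9 > arr[2]=5
(0, 3): arr[0]=9 > arr[3]=3
(2, 3): arr[2]=5 > arr[3]=3

Total inversions: 4

The array has 4 inversion(s): (0,1), (0,2), (0,3), (2,3). Each pair (i,j) satisfies i < j and arr[i] > arr[j].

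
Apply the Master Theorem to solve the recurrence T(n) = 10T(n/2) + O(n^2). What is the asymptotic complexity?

Master Theorem for T(n) = 10T(n/2) + O(n^2):

a = 10, b = 2, c = 2
log_b(a) = log_2(10) = 3.3219

Case 1: c = 2 < log_2(10) = 3.3219
T(n) = O(n^(log_2 10))

For T(n) = 10T(n/2) + O(n^2): log_2(10) = 3.3219. This is Case 1 of the Master Theorem (c < log_b(a), work dominated by leaves), giving O(n^(log_2 10)).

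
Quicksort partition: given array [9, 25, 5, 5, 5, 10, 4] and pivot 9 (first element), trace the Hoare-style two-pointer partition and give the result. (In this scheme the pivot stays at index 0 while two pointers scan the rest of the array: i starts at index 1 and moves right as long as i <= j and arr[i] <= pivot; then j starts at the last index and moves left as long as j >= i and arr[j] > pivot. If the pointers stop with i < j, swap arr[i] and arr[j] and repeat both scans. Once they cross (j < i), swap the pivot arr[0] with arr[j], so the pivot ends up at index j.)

Hoare-style two-pointer partition with pivot = 9:

Initial array: [9, 25, 5, 5, 5, 10, 4]

Pointers start at i = 1, j = 6.
i stops at index 1 (arr[1]=25 > 9), j stops at index 6 (arr[6]=4 <= 9): swap arr[1] and arr[6], array becomes [9, 4, 5, 5, 5, 10, 25]
i ends at 5, j ends at 4: the pointers have crossed (j < i), so scanning stops.

Swap pivot arr[0] with arr[4] to place pivot at position 4: [5, 4, 5, 5, 9, 10, 25]
Pivot position: 4

After partitioning with pivot 9, the array becomes [5, 4, 5, 5, 9, 10, 25]. The pivot is placed at index 4. All elements to the left of the pivot are <= 9, and all elements to the right are > 9.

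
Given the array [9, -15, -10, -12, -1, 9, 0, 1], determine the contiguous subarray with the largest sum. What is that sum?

Using Kadane's algorithm on [9, -15, -10, -12, -1, 9, 0, 1]:

Scanning through the array:
Position 1 (value -15): max_ending_here = -6, max_so_far = 9
Position 2 (value -10): max_ending_here = -10, max_so_far = 9
Position 3 (value -12): max_ending_here = -12, max_so_far = 9
Position 4 (value -1): max_ending_here = -1, max_so_far = 9
Position 5 (value 9): max_ending_here = 9, max_so_far = 9
Position 6 (value 0): max_ending_here = 9, max_so_far = 9
Position 7 (value 1): max_ending_here = 10, max_so_far = 10

Maximum subarray: [9, 0, 1]
Maximum sum: 10

The maximum subarray is [9, 0, 1] with sum 10. This subarray runs from index 5 to index 7.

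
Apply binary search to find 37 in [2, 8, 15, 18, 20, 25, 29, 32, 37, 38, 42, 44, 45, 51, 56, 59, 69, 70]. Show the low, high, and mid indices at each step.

Binary search for 37 in [2, 8, 15, 18, 20, 25, 29, 32, 37, 38, 42, 44, 45, 51, 56, 59, 69, 70]:

lo=0, hi=17, mid=8, arr[mid]=37 -> Found target at index 8!

Binary search finds 37 at index 8 after 1 comparisons. The search repeatedly halves the search space by comparing with the middle element.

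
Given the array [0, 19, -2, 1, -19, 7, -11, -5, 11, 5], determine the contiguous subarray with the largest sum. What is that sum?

Using Kadane's algorithm on [0, 19, -2, 1, -19, 7, -11, -5, 11, 5]:

Scanning through the array:
Position 1 (value 19): max_ending_here = 19, max_so_far = 19
Position 2 (value -2): max_ending_here = 17, max_so_far = 19
Position 3 (value 1): max_ending_here = 18, max_so_far = 19
Position 4 (value -19): max_ending_here = -1, max_so_far = 19
Position 5 (value 7): max_ending_here = 7, max_so_far = 19
Position 6 (value -11): max_ending_here = -4, max_so_far = 19
Position 7 (value -5): max_ending_here = -5, max_so_far = 19
Position 8 (value 11): max_ending_here = 11, max_so_far = 19
Position 9 (value 5): max_ending_here = 16, max_so_far = 19

Maximum subarray: [0, 19]
Maximum sum: 19

The maximum subarray is [0, 19] with sum 19. This subarray runs from index 0 to index 1.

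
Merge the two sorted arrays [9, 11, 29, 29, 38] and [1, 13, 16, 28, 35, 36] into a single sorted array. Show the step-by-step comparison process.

Merging process:

Compare 9 vs 1: take 1 from right. Merged: [1]
Compare 9 vs 13: take 9 from left. Merged: [1, 9]
Compare 11 vs 13: take 11 from left. Merged: [1, 9, 11]
Compare 29 vs 13: take 13 from right. Merged: [1, 9, 11, 13]
Compare 29 vs 16: take 16 from right. Merged: [1, 9, 11, 13, 16]
Compare 29 vs 28: take 28 from right. Merged: [1, 9, 11, 13, 16, 28]
Compare 29 vs 35: take 29 from left. Merged: [1, 9, 11, 13, 16, 28, 29]
Compare 29 vs 35: take 29 from left. Merged: [1, 9, 11, 13, 16, 28, 29, 29]
Compare 38 vs 35: take 35 from right. Merged: [1, 9, 11, 13, 16, 28, 29, 29, 35]
Compare 38 vs 36: take 36 from right. Merged: [1, 9, 11, 13, 16, 28, 29, 29, 35, 36]
Append remaining from left: [38]. Merged: [1, 9, 11, 13, 16, 28, 29, 29, 35, 36, 38]

Final merged array: [1, 9, 11, 13, 16, 28, 29, 29, 35, 36, 38]
Total comparisons: 10

The merged array is [1, 9, 11, 13, 16, 28, 29, 29, 35, 36, 38], requiring 10 comparisons. The merge step runs in O(n) time where n is the total number of elements.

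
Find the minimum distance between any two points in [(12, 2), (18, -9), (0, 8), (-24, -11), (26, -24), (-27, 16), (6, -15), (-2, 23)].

Computing all pairwise distances among 8 points:

d((12, 2), (18, -9)) = 12.53 <-- minimum
d((12, 2), (0, 8)) = 13.4164
d((12, 2), (-24, -11)) = 38.2753
d((12, 2), (26, -24)) = 29.5296
d((12, 2), (-27, 16)) = 41.4367
d((12, 2), (6, -15)) = 18.0278
d((12, 2), (-2, 23)) = 25.2389
d((18, -9), (0, 8)) = 24.7588
d((18, -9), (-24, -11)) = 42.0476
d((18, -9), (26, -24)) = 17.0
d((18, -9), (-27, 16)) = 51.4782
d((18, -9), (6, -15)) = 13.4164
d((18, -9), (-2, 23)) = 37.7359
d((0, 8), (-24, -11)) = 30.6105
d((0, 8), (26, -24)) = 41.2311
d((0, 8), (-27, 16)) = 28.1603
d((0, 8), (6, -15)) = 23.7697
d((0, 8), (-2, 23)) = 15.1327
d((-24, -11), (26, -24)) = 51.6624
d((-24, -11), (-27, 16)) = 27.1662
d((-24, -11), (6, -15)) = 30.2655
d((-24, -11), (-2, 23)) = 40.4969
d((26, -24), (-27, 16)) = 66.4003
d((26, -24), (6, -15)) = 21.9317
d((26, -24), (-2, 23)) = 54.7083
d((-27, 16), (6, -15)) = 45.2769
d((-27, 16), (-2, 23)) = 25.9615
d((6, -15), (-2, 23)) = 38.833

Closest pair: (12, 2) and (18, -9) with distance 12.53

The closest pair is (12, 2) and (18, -9) with Euclidean distance 12.53. For 8 points, brute-force pairwise comparison is shown above. For large n, the divide-and-conquer algorithm (sort by x, recurse on halves, check the dividing strip) achieves O(n log n).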